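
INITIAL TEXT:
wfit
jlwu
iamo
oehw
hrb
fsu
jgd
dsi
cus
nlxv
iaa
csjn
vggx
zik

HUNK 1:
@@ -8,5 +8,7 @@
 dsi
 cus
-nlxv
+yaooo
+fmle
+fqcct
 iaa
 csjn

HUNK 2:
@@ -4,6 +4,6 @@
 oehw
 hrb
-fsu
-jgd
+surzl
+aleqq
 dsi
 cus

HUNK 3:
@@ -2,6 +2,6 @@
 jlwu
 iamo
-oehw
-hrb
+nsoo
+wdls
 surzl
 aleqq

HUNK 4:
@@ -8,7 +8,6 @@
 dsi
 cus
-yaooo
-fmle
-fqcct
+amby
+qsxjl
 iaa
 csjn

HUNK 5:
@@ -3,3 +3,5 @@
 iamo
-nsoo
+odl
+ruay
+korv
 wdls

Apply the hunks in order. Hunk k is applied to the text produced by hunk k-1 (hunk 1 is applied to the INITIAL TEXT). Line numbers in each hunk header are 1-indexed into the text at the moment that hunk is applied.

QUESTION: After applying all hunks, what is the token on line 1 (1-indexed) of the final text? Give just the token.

Answer: wfit

Derivation:
Hunk 1: at line 8 remove [nlxv] add [yaooo,fmle,fqcct] -> 16 lines: wfit jlwu iamo oehw hrb fsu jgd dsi cus yaooo fmle fqcct iaa csjn vggx zik
Hunk 2: at line 4 remove [fsu,jgd] add [surzl,aleqq] -> 16 lines: wfit jlwu iamo oehw hrb surzl aleqq dsi cus yaooo fmle fqcct iaa csjn vggx zik
Hunk 3: at line 2 remove [oehw,hrb] add [nsoo,wdls] -> 16 lines: wfit jlwu iamo nsoo wdls surzl aleqq dsi cus yaooo fmle fqcct iaa csjn vggx zik
Hunk 4: at line 8 remove [yaooo,fmle,fqcct] add [amby,qsxjl] -> 15 lines: wfit jlwu iamo nsoo wdls surzl aleqq dsi cus amby qsxjl iaa csjn vggx zik
Hunk 5: at line 3 remove [nsoo] add [odl,ruay,korv] -> 17 lines: wfit jlwu iamo odl ruay korv wdls surzl aleqq dsi cus amby qsxjl iaa csjn vggx zik
Final line 1: wfit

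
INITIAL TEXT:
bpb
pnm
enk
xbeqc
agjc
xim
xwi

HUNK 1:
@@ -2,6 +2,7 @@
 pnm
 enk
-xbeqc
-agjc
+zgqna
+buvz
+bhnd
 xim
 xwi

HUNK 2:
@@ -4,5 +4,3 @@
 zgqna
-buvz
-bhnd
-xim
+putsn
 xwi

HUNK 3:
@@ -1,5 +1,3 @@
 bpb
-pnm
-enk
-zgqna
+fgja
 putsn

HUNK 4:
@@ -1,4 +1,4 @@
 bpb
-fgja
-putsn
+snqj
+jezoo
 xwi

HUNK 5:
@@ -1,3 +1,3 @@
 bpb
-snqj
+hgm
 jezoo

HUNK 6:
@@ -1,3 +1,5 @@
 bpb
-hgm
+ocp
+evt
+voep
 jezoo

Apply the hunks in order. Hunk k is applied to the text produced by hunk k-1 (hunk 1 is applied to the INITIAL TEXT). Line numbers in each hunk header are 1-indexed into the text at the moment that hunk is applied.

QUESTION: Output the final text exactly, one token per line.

Answer: bpb
ocp
evt
voep
jezoo
xwi

Derivation:
Hunk 1: at line 2 remove [xbeqc,agjc] add [zgqna,buvz,bhnd] -> 8 lines: bpb pnm enk zgqna buvz bhnd xim xwi
Hunk 2: at line 4 remove [buvz,bhnd,xim] add [putsn] -> 6 lines: bpb pnm enk zgqna putsn xwi
Hunk 3: at line 1 remove [pnm,enk,zgqna] add [fgja] -> 4 lines: bpb fgja putsn xwi
Hunk 4: at line 1 remove [fgja,putsn] add [snqj,jezoo] -> 4 lines: bpb snqj jezoo xwi
Hunk 5: at line 1 remove [snqj] add [hgm] -> 4 lines: bpb hgm jezoo xwi
Hunk 6: at line 1 remove [hgm] add [ocp,evt,voep] -> 6 lines: bpb ocp evt voep jezoo xwi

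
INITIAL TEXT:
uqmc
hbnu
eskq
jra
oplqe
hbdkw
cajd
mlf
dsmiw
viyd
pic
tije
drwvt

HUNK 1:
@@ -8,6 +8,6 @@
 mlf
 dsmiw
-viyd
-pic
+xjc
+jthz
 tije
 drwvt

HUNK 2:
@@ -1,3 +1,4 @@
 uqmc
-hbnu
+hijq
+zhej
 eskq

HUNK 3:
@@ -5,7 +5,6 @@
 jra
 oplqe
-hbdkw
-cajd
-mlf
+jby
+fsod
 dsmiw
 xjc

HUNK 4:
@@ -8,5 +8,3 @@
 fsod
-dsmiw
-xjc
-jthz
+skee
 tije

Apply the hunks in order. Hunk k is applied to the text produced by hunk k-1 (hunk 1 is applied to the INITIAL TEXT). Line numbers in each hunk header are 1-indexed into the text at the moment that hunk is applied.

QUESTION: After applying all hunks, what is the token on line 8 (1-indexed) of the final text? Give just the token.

Hunk 1: at line 8 remove [viyd,pic] add [xjc,jthz] -> 13 lines: uqmc hbnu eskq jra oplqe hbdkw cajd mlf dsmiw xjc jthz tije drwvt
Hunk 2: at line 1 remove [hbnu] add [hijq,zhej] -> 14 lines: uqmc hijq zhej eskq jra oplqe hbdkw cajd mlf dsmiw xjc jthz tije drwvt
Hunk 3: at line 5 remove [hbdkw,cajd,mlf] add [jby,fsod] -> 13 lines: uqmc hijq zhej eskq jra oplqe jby fsod dsmiw xjc jthz tije drwvt
Hunk 4: at line 8 remove [dsmiw,xjc,jthz] add [skee] -> 11 lines: uqmc hijq zhej eskq jra oplqe jby fsod skee tije drwvt
Final line 8: fsod

Answer: fsod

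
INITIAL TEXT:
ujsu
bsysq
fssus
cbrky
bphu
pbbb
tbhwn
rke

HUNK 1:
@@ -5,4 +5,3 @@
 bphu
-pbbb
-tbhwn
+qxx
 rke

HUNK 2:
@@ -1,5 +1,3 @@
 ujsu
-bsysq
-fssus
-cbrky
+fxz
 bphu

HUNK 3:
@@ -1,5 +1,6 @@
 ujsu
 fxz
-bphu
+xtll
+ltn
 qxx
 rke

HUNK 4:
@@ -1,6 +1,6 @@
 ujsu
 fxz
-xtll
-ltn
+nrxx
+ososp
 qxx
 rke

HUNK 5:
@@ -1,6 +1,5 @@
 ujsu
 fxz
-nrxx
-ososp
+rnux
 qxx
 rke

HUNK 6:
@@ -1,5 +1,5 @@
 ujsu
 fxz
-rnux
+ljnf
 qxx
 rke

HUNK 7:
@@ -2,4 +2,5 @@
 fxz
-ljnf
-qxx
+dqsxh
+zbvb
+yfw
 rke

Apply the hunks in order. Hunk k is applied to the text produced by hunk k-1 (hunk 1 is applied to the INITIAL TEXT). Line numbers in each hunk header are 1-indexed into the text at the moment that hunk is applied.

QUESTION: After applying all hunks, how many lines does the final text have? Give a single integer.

Hunk 1: at line 5 remove [pbbb,tbhwn] add [qxx] -> 7 lines: ujsu bsysq fssus cbrky bphu qxx rke
Hunk 2: at line 1 remove [bsysq,fssus,cbrky] add [fxz] -> 5 lines: ujsu fxz bphu qxx rke
Hunk 3: at line 1 remove [bphu] add [xtll,ltn] -> 6 lines: ujsu fxz xtll ltn qxx rke
Hunk 4: at line 1 remove [xtll,ltn] add [nrxx,ososp] -> 6 lines: ujsu fxz nrxx ososp qxx rke
Hunk 5: at line 1 remove [nrxx,ososp] add [rnux] -> 5 lines: ujsu fxz rnux qxx rke
Hunk 6: at line 1 remove [rnux] add [ljnf] -> 5 lines: ujsu fxz ljnf qxx rke
Hunk 7: at line 2 remove [ljnf,qxx] add [dqsxh,zbvb,yfw] -> 6 lines: ujsu fxz dqsxh zbvb yfw rke
Final line count: 6

Answer: 6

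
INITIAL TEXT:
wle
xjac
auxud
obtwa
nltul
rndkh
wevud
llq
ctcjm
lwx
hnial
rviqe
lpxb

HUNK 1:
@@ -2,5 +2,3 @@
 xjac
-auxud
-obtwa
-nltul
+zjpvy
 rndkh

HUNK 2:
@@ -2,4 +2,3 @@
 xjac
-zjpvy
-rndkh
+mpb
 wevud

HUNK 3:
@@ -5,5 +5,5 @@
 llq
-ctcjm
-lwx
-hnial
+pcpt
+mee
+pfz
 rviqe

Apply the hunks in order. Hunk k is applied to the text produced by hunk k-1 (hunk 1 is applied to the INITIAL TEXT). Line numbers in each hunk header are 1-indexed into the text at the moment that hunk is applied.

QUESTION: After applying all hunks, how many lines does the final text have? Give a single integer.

Hunk 1: at line 2 remove [auxud,obtwa,nltul] add [zjpvy] -> 11 lines: wle xjac zjpvy rndkh wevud llq ctcjm lwx hnial rviqe lpxb
Hunk 2: at line 2 remove [zjpvy,rndkh] add [mpb] -> 10 lines: wle xjac mpb wevud llq ctcjm lwx hnial rviqe lpxb
Hunk 3: at line 5 remove [ctcjm,lwx,hnial] add [pcpt,mee,pfz] -> 10 lines: wle xjac mpb wevud llq pcpt mee pfz rviqe lpxb
Final line count: 10

Answer: 10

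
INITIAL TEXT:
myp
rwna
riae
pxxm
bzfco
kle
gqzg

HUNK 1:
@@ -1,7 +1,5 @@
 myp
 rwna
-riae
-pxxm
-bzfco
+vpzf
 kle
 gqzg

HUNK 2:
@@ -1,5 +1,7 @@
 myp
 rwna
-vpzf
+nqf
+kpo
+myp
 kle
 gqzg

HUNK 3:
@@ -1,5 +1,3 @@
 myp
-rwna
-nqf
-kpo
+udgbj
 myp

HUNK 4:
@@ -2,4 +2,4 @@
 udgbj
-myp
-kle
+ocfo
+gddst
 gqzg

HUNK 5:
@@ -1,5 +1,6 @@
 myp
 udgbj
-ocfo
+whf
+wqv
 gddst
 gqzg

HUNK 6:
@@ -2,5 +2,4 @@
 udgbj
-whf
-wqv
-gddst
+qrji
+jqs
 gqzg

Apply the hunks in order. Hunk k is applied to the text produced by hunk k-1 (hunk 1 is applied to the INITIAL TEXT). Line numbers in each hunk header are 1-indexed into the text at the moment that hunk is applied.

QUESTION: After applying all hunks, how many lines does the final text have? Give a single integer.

Answer: 5

Derivation:
Hunk 1: at line 1 remove [riae,pxxm,bzfco] add [vpzf] -> 5 lines: myp rwna vpzf kle gqzg
Hunk 2: at line 1 remove [vpzf] add [nqf,kpo,myp] -> 7 lines: myp rwna nqf kpo myp kle gqzg
Hunk 3: at line 1 remove [rwna,nqf,kpo] add [udgbj] -> 5 lines: myp udgbj myp kle gqzg
Hunk 4: at line 2 remove [myp,kle] add [ocfo,gddst] -> 5 lines: myp udgbj ocfo gddst gqzg
Hunk 5: at line 1 remove [ocfo] add [whf,wqv] -> 6 lines: myp udgbj whf wqv gddst gqzg
Hunk 6: at line 2 remove [whf,wqv,gddst] add [qrji,jqs] -> 5 lines: myp udgbj qrji jqs gqzg
Final line count: 5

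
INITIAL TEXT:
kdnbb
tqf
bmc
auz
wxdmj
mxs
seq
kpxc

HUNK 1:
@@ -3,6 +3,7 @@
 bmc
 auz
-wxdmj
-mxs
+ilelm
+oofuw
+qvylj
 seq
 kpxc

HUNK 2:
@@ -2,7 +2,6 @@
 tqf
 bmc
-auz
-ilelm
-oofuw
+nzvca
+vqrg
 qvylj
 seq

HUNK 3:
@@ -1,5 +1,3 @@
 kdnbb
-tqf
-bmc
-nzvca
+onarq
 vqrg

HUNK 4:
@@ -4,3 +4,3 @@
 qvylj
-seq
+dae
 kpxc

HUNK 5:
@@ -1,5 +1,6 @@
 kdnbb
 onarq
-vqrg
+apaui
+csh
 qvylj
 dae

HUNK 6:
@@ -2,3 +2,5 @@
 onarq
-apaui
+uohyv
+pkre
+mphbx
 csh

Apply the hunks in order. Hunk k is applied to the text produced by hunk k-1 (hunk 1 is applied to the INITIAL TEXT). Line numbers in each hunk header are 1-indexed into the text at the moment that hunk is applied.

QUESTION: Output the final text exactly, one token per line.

Answer: kdnbb
onarq
uohyv
pkre
mphbx
csh
qvylj
dae
kpxc

Derivation:
Hunk 1: at line 3 remove [wxdmj,mxs] add [ilelm,oofuw,qvylj] -> 9 lines: kdnbb tqf bmc auz ilelm oofuw qvylj seq kpxc
Hunk 2: at line 2 remove [auz,ilelm,oofuw] add [nzvca,vqrg] -> 8 lines: kdnbb tqf bmc nzvca vqrg qvylj seq kpxc
Hunk 3: at line 1 remove [tqf,bmc,nzvca] add [onarq] -> 6 lines: kdnbb onarq vqrg qvylj seq kpxc
Hunk 4: at line 4 remove [seq] add [dae] -> 6 lines: kdnbb onarq vqrg qvylj dae kpxc
Hunk 5: at line 1 remove [vqrg] add [apaui,csh] -> 7 lines: kdnbb onarq apaui csh qvylj dae kpxc
Hunk 6: at line 2 remove [apaui] add [uohyv,pkre,mphbx] -> 9 lines: kdnbb onarq uohyv pkre mphbx csh qvylj dae kpxc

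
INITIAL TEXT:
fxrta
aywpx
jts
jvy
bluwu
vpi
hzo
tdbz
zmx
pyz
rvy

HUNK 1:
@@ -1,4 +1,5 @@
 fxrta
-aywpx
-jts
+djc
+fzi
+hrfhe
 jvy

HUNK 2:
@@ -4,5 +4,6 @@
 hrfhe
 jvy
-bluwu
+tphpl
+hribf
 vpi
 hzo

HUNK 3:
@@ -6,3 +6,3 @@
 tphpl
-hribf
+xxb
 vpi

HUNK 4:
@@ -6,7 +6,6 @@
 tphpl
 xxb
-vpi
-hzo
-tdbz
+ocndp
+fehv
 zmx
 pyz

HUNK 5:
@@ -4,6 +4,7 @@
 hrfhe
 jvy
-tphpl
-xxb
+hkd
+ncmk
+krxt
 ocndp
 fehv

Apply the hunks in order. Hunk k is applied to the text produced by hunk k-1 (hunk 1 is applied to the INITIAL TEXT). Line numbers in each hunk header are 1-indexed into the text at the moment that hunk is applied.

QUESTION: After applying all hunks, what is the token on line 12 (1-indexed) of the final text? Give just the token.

Answer: pyz

Derivation:
Hunk 1: at line 1 remove [aywpx,jts] add [djc,fzi,hrfhe] -> 12 lines: fxrta djc fzi hrfhe jvy bluwu vpi hzo tdbz zmx pyz rvy
Hunk 2: at line 4 remove [bluwu] add [tphpl,hribf] -> 13 lines: fxrta djc fzi hrfhe jvy tphpl hribf vpi hzo tdbz zmx pyz rvy
Hunk 3: at line 6 remove [hribf] add [xxb] -> 13 lines: fxrta djc fzi hrfhe jvy tphpl xxb vpi hzo tdbz zmx pyz rvy
Hunk 4: at line 6 remove [vpi,hzo,tdbz] add [ocndp,fehv] -> 12 lines: fxrta djc fzi hrfhe jvy tphpl xxb ocndp fehv zmx pyz rvy
Hunk 5: at line 4 remove [tphpl,xxb] add [hkd,ncmk,krxt] -> 13 lines: fxrta djc fzi hrfhe jvy hkd ncmk krxt ocndp fehv zmx pyz rvy
Final line 12: pyz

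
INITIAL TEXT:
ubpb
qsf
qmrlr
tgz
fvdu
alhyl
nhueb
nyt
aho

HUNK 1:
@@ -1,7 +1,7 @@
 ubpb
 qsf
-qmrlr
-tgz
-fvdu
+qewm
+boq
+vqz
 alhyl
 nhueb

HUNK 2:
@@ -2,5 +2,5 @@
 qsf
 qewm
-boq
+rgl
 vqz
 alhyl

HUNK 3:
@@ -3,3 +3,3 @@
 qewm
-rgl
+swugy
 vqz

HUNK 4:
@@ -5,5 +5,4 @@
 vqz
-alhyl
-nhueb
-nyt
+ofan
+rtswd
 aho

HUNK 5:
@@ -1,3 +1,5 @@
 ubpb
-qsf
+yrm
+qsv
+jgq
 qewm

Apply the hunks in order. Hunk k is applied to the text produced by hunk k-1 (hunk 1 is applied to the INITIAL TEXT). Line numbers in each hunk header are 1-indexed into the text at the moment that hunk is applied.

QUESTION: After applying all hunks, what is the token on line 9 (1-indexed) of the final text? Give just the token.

Hunk 1: at line 1 remove [qmrlr,tgz,fvdu] add [qewm,boq,vqz] -> 9 lines: ubpb qsf qewm boq vqz alhyl nhueb nyt aho
Hunk 2: at line 2 remove [boq] add [rgl] -> 9 lines: ubpb qsf qewm rgl vqz alhyl nhueb nyt aho
Hunk 3: at line 3 remove [rgl] add [swugy] -> 9 lines: ubpb qsf qewm swugy vqz alhyl nhueb nyt aho
Hunk 4: at line 5 remove [alhyl,nhueb,nyt] add [ofan,rtswd] -> 8 lines: ubpb qsf qewm swugy vqz ofan rtswd aho
Hunk 5: at line 1 remove [qsf] add [yrm,qsv,jgq] -> 10 lines: ubpb yrm qsv jgq qewm swugy vqz ofan rtswd aho
Final line 9: rtswd

Answer: rtswd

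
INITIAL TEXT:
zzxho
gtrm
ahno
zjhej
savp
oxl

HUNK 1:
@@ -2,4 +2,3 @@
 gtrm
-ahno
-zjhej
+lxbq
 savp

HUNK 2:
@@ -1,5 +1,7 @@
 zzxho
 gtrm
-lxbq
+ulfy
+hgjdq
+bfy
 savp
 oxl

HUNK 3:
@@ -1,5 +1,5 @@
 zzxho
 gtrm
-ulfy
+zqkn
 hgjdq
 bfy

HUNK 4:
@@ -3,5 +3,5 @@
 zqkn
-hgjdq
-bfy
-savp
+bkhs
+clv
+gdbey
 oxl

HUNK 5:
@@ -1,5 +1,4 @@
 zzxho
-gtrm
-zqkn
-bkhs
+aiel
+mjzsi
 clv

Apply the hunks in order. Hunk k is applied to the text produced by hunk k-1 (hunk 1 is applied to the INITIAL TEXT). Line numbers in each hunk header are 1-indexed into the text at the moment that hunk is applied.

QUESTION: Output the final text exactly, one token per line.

Hunk 1: at line 2 remove [ahno,zjhej] add [lxbq] -> 5 lines: zzxho gtrm lxbq savp oxl
Hunk 2: at line 1 remove [lxbq] add [ulfy,hgjdq,bfy] -> 7 lines: zzxho gtrm ulfy hgjdq bfy savp oxl
Hunk 3: at line 1 remove [ulfy] add [zqkn] -> 7 lines: zzxho gtrm zqkn hgjdq bfy savp oxl
Hunk 4: at line 3 remove [hgjdq,bfy,savp] add [bkhs,clv,gdbey] -> 7 lines: zzxho gtrm zqkn bkhs clv gdbey oxl
Hunk 5: at line 1 remove [gtrm,zqkn,bkhs] add [aiel,mjzsi] -> 6 lines: zzxho aiel mjzsi clv gdbey oxl

Answer: zzxho
aiel
mjzsi
clv
gdbey
oxl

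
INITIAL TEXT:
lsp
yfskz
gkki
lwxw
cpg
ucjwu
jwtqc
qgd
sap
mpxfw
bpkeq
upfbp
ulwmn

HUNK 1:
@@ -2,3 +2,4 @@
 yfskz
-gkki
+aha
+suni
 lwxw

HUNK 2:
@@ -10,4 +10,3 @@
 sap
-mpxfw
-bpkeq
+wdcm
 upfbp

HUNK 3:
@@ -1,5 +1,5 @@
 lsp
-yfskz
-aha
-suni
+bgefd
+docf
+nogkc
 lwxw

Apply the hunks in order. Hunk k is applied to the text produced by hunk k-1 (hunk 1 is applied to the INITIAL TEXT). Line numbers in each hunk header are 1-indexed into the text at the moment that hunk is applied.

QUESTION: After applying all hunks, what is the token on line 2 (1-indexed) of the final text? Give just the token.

Answer: bgefd

Derivation:
Hunk 1: at line 2 remove [gkki] add [aha,suni] -> 14 lines: lsp yfskz aha suni lwxw cpg ucjwu jwtqc qgd sap mpxfw bpkeq upfbp ulwmn
Hunk 2: at line 10 remove [mpxfw,bpkeq] add [wdcm] -> 13 lines: lsp yfskz aha suni lwxw cpg ucjwu jwtqc qgd sap wdcm upfbp ulwmn
Hunk 3: at line 1 remove [yfskz,aha,suni] add [bgefd,docf,nogkc] -> 13 lines: lsp bgefd docf nogkc lwxw cpg ucjwu jwtqc qgd sap wdcm upfbp ulwmn
Final line 2: bgefd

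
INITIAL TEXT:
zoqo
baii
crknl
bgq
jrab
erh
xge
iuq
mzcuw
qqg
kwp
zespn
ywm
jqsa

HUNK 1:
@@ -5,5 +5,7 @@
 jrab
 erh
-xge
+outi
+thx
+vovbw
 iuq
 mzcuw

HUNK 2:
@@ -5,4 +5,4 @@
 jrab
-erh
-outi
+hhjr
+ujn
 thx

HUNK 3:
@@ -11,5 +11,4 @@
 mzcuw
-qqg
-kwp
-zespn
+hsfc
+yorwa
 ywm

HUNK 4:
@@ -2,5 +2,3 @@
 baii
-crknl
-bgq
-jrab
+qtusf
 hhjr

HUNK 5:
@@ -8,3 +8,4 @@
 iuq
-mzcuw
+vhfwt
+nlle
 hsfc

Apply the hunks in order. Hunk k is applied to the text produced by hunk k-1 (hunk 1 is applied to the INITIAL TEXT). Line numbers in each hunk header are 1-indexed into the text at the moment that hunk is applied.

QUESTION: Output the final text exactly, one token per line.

Answer: zoqo
baii
qtusf
hhjr
ujn
thx
vovbw
iuq
vhfwt
nlle
hsfc
yorwa
ywm
jqsa

Derivation:
Hunk 1: at line 5 remove [xge] add [outi,thx,vovbw] -> 16 lines: zoqo baii crknl bgq jrab erh outi thx vovbw iuq mzcuw qqg kwp zespn ywm jqsa
Hunk 2: at line 5 remove [erh,outi] add [hhjr,ujn] -> 16 lines: zoqo baii crknl bgq jrab hhjr ujn thx vovbw iuq mzcuw qqg kwp zespn ywm jqsa
Hunk 3: at line 11 remove [qqg,kwp,zespn] add [hsfc,yorwa] -> 15 lines: zoqo baii crknl bgq jrab hhjr ujn thx vovbw iuq mzcuw hsfc yorwa ywm jqsa
Hunk 4: at line 2 remove [crknl,bgq,jrab] add [qtusf] -> 13 lines: zoqo baii qtusf hhjr ujn thx vovbw iuq mzcuw hsfc yorwa ywm jqsa
Hunk 5: at line 8 remove [mzcuw] add [vhfwt,nlle] -> 14 lines: zoqo baii qtusf hhjr ujn thx vovbw iuq vhfwt nlle hsfc yorwa ywm jqsa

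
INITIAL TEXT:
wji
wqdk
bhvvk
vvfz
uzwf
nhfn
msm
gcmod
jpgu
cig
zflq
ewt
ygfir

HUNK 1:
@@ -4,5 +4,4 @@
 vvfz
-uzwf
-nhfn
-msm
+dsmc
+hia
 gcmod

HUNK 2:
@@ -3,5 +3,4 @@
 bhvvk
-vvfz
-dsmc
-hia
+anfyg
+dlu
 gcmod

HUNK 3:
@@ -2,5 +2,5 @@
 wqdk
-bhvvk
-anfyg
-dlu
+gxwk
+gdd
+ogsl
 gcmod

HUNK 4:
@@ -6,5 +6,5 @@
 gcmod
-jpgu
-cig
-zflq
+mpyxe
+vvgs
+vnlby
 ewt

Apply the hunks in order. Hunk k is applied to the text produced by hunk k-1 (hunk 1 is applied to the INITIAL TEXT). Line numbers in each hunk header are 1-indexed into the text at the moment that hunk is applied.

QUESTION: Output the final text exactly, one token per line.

Answer: wji
wqdk
gxwk
gdd
ogsl
gcmod
mpyxe
vvgs
vnlby
ewt
ygfir

Derivation:
Hunk 1: at line 4 remove [uzwf,nhfn,msm] add [dsmc,hia] -> 12 lines: wji wqdk bhvvk vvfz dsmc hia gcmod jpgu cig zflq ewt ygfir
Hunk 2: at line 3 remove [vvfz,dsmc,hia] add [anfyg,dlu] -> 11 lines: wji wqdk bhvvk anfyg dlu gcmod jpgu cig zflq ewt ygfir
Hunk 3: at line 2 remove [bhvvk,anfyg,dlu] add [gxwk,gdd,ogsl] -> 11 lines: wji wqdk gxwk gdd ogsl gcmod jpgu cig zflq ewt ygfir
Hunk 4: at line 6 remove [jpgu,cig,zflq] add [mpyxe,vvgs,vnlby] -> 11 lines: wji wqdk gxwk gdd ogsl gcmod mpyxe vvgs vnlby ewt ygfir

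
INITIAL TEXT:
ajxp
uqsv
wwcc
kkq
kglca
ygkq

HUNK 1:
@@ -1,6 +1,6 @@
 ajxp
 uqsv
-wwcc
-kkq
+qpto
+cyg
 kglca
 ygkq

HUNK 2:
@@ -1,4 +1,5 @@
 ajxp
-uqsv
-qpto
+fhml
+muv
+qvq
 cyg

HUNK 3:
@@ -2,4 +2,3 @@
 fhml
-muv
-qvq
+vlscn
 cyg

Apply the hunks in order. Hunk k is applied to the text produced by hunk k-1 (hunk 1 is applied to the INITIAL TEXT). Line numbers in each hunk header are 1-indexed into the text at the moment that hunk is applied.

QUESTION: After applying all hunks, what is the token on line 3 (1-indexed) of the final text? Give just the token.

Hunk 1: at line 1 remove [wwcc,kkq] add [qpto,cyg] -> 6 lines: ajxp uqsv qpto cyg kglca ygkq
Hunk 2: at line 1 remove [uqsv,qpto] add [fhml,muv,qvq] -> 7 lines: ajxp fhml muv qvq cyg kglca ygkq
Hunk 3: at line 2 remove [muv,qvq] add [vlscn] -> 6 lines: ajxp fhml vlscn cyg kglca ygkq
Final line 3: vlscn

Answer: vlscn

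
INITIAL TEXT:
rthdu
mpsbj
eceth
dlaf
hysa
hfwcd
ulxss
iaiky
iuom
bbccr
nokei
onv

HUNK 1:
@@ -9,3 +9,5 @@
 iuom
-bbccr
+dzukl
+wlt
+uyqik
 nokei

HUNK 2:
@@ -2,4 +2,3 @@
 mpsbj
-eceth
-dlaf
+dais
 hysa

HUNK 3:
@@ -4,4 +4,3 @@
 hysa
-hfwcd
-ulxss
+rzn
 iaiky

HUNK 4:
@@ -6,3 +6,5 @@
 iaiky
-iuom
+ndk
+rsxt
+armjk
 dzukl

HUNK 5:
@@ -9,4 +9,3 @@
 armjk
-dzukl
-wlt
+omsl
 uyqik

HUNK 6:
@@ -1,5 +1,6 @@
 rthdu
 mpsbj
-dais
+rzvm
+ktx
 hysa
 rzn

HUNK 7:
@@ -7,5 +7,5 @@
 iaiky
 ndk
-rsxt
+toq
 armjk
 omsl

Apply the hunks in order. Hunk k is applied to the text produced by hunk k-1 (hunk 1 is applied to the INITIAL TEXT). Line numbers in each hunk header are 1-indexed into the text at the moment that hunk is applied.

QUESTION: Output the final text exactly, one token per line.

Answer: rthdu
mpsbj
rzvm
ktx
hysa
rzn
iaiky
ndk
toq
armjk
omsl
uyqik
nokei
onv

Derivation:
Hunk 1: at line 9 remove [bbccr] add [dzukl,wlt,uyqik] -> 14 lines: rthdu mpsbj eceth dlaf hysa hfwcd ulxss iaiky iuom dzukl wlt uyqik nokei onv
Hunk 2: at line 2 remove [eceth,dlaf] add [dais] -> 13 lines: rthdu mpsbj dais hysa hfwcd ulxss iaiky iuom dzukl wlt uyqik nokei onv
Hunk 3: at line 4 remove [hfwcd,ulxss] add [rzn] -> 12 lines: rthdu mpsbj dais hysa rzn iaiky iuom dzukl wlt uyqik nokei onv
Hunk 4: at line 6 remove [iuom] add [ndk,rsxt,armjk] -> 14 lines: rthdu mpsbj dais hysa rzn iaiky ndk rsxt armjk dzukl wlt uyqik nokei onv
Hunk 5: at line 9 remove [dzukl,wlt] add [omsl] -> 13 lines: rthdu mpsbj dais hysa rzn iaiky ndk rsxt armjk omsl uyqik nokei onv
Hunk 6: at line 1 remove [dais] add [rzvm,ktx] -> 14 lines: rthdu mpsbj rzvm ktx hysa rzn iaiky ndk rsxt armjk omsl uyqik nokei onv
Hunk 7: at line 7 remove [rsxt] add [toq] -> 14 lines: rthdu mpsbj rzvm ktx hysa rzn iaiky ndk toq armjk omsl uyqik nokei onv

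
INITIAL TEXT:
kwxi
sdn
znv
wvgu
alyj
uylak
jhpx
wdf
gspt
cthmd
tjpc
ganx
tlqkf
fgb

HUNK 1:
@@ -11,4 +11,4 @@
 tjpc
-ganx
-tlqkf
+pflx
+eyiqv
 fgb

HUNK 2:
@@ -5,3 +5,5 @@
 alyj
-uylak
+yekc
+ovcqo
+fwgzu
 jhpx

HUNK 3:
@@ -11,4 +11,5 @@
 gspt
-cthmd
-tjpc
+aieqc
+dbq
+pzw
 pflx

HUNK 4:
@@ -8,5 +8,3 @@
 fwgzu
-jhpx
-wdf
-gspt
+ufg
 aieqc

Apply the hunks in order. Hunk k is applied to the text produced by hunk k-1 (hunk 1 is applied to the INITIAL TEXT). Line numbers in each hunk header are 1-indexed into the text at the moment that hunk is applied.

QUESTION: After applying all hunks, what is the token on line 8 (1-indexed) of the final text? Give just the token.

Answer: fwgzu

Derivation:
Hunk 1: at line 11 remove [ganx,tlqkf] add [pflx,eyiqv] -> 14 lines: kwxi sdn znv wvgu alyj uylak jhpx wdf gspt cthmd tjpc pflx eyiqv fgb
Hunk 2: at line 5 remove [uylak] add [yekc,ovcqo,fwgzu] -> 16 lines: kwxi sdn znv wvgu alyj yekc ovcqo fwgzu jhpx wdf gspt cthmd tjpc pflx eyiqv fgb
Hunk 3: at line 11 remove [cthmd,tjpc] add [aieqc,dbq,pzw] -> 17 lines: kwxi sdn znv wvgu alyj yekc ovcqo fwgzu jhpx wdf gspt aieqc dbq pzw pflx eyiqv fgb
Hunk 4: at line 8 remove [jhpx,wdf,gspt] add [ufg] -> 15 lines: kwxi sdn znv wvgu alyj yekc ovcqo fwgzu ufg aieqc dbq pzw pflx eyiqv fgb
Final line 8: fwgzu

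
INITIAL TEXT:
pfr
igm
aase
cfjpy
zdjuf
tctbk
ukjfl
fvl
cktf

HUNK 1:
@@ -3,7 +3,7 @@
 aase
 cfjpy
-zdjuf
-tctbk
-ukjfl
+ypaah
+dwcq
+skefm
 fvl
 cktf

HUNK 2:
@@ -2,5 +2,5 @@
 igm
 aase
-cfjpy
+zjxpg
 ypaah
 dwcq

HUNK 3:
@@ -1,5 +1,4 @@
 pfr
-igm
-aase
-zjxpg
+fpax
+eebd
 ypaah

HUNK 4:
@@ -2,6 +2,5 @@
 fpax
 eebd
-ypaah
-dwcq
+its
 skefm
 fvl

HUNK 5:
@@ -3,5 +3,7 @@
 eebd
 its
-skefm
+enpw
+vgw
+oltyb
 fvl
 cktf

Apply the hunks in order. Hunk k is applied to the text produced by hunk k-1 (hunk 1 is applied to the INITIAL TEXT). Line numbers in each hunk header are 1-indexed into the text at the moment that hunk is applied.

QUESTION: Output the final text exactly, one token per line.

Answer: pfr
fpax
eebd
its
enpw
vgw
oltyb
fvl
cktf

Derivation:
Hunk 1: at line 3 remove [zdjuf,tctbk,ukjfl] add [ypaah,dwcq,skefm] -> 9 lines: pfr igm aase cfjpy ypaah dwcq skefm fvl cktf
Hunk 2: at line 2 remove [cfjpy] add [zjxpg] -> 9 lines: pfr igm aase zjxpg ypaah dwcq skefm fvl cktf
Hunk 3: at line 1 remove [igm,aase,zjxpg] add [fpax,eebd] -> 8 lines: pfr fpax eebd ypaah dwcq skefm fvl cktf
Hunk 4: at line 2 remove [ypaah,dwcq] add [its] -> 7 lines: pfr fpax eebd its skefm fvl cktf
Hunk 5: at line 3 remove [skefm] add [enpw,vgw,oltyb] -> 9 lines: pfr fpax eebd its enpw vgw oltyb fvl cktf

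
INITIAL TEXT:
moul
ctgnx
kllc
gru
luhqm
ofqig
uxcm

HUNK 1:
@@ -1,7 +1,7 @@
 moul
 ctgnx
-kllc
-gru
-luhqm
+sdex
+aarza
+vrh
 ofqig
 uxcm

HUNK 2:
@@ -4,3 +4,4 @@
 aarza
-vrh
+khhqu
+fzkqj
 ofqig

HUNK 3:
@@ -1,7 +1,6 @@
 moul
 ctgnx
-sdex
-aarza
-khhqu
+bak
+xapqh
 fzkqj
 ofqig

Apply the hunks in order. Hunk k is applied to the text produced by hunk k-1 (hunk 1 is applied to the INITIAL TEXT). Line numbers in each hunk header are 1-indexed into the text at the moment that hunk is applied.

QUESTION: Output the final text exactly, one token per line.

Answer: moul
ctgnx
bak
xapqh
fzkqj
ofqig
uxcm

Derivation:
Hunk 1: at line 1 remove [kllc,gru,luhqm] add [sdex,aarza,vrh] -> 7 lines: moul ctgnx sdex aarza vrh ofqig uxcm
Hunk 2: at line 4 remove [vrh] add [khhqu,fzkqj] -> 8 lines: moul ctgnx sdex aarza khhqu fzkqj ofqig uxcm
Hunk 3: at line 1 remove [sdex,aarza,khhqu] add [bak,xapqh] -> 7 lines: moul ctgnx bak xapqh fzkqj ofqig uxcm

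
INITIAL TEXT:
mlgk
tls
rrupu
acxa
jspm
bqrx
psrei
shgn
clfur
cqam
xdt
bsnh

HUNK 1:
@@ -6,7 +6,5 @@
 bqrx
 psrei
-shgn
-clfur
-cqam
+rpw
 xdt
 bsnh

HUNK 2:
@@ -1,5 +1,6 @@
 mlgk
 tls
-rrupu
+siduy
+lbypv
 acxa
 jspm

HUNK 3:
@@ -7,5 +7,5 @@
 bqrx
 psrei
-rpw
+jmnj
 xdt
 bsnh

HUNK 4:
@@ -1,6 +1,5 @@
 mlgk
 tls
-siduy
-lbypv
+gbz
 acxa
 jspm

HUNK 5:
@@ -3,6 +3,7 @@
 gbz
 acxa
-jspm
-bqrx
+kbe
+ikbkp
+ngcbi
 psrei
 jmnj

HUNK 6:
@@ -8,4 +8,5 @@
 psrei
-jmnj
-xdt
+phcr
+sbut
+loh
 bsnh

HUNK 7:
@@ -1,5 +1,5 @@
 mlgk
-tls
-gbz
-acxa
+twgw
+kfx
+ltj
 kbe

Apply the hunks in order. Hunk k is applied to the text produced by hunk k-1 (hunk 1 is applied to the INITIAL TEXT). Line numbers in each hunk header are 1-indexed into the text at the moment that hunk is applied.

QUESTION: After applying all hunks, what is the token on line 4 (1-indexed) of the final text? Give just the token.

Hunk 1: at line 6 remove [shgn,clfur,cqam] add [rpw] -> 10 lines: mlgk tls rrupu acxa jspm bqrx psrei rpw xdt bsnh
Hunk 2: at line 1 remove [rrupu] add [siduy,lbypv] -> 11 lines: mlgk tls siduy lbypv acxa jspm bqrx psrei rpw xdt bsnh
Hunk 3: at line 7 remove [rpw] add [jmnj] -> 11 lines: mlgk tls siduy lbypv acxa jspm bqrx psrei jmnj xdt bsnh
Hunk 4: at line 1 remove [siduy,lbypv] add [gbz] -> 10 lines: mlgk tls gbz acxa jspm bqrx psrei jmnj xdt bsnh
Hunk 5: at line 3 remove [jspm,bqrx] add [kbe,ikbkp,ngcbi] -> 11 lines: mlgk tls gbz acxa kbe ikbkp ngcbi psrei jmnj xdt bsnh
Hunk 6: at line 8 remove [jmnj,xdt] add [phcr,sbut,loh] -> 12 lines: mlgk tls gbz acxa kbe ikbkp ngcbi psrei phcr sbut loh bsnh
Hunk 7: at line 1 remove [tls,gbz,acxa] add [twgw,kfx,ltj] -> 12 lines: mlgk twgw kfx ltj kbe ikbkp ngcbi psrei phcr sbut loh bsnh
Final line 4: ltj

Answer: ltj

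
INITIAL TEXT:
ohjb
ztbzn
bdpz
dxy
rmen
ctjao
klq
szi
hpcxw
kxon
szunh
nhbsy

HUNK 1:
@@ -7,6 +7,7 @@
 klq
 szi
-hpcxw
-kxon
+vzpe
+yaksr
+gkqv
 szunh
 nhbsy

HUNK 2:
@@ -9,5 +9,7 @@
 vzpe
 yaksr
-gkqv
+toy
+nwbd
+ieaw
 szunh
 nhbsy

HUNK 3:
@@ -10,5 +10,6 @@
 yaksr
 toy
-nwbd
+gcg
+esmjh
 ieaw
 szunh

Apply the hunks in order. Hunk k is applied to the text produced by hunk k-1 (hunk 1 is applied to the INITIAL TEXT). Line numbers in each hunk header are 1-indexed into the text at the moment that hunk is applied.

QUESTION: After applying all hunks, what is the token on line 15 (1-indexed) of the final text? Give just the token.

Hunk 1: at line 7 remove [hpcxw,kxon] add [vzpe,yaksr,gkqv] -> 13 lines: ohjb ztbzn bdpz dxy rmen ctjao klq szi vzpe yaksr gkqv szunh nhbsy
Hunk 2: at line 9 remove [gkqv] add [toy,nwbd,ieaw] -> 15 lines: ohjb ztbzn bdpz dxy rmen ctjao klq szi vzpe yaksr toy nwbd ieaw szunh nhbsy
Hunk 3: at line 10 remove [nwbd] add [gcg,esmjh] -> 16 lines: ohjb ztbzn bdpz dxy rmen ctjao klq szi vzpe yaksr toy gcg esmjh ieaw szunh nhbsy
Final line 15: szunh

Answer: szunh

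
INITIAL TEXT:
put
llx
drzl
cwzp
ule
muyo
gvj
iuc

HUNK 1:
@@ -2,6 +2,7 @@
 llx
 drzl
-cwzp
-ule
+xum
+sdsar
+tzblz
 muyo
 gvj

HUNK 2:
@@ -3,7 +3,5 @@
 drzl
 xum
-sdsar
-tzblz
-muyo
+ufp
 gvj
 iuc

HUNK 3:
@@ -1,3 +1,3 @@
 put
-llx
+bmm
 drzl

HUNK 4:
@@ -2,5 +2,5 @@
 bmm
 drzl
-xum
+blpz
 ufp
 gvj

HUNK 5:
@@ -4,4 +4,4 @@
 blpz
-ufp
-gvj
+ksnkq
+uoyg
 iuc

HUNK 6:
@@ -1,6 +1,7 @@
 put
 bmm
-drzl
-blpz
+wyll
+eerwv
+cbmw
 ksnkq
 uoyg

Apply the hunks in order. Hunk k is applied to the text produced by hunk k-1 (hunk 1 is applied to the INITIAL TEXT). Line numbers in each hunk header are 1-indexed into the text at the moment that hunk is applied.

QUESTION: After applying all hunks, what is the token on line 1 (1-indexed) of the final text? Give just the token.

Hunk 1: at line 2 remove [cwzp,ule] add [xum,sdsar,tzblz] -> 9 lines: put llx drzl xum sdsar tzblz muyo gvj iuc
Hunk 2: at line 3 remove [sdsar,tzblz,muyo] add [ufp] -> 7 lines: put llx drzl xum ufp gvj iuc
Hunk 3: at line 1 remove [llx] add [bmm] -> 7 lines: put bmm drzl xum ufp gvj iuc
Hunk 4: at line 2 remove [xum] add [blpz] -> 7 lines: put bmm drzl blpz ufp gvj iuc
Hunk 5: at line 4 remove [ufp,gvj] add [ksnkq,uoyg] -> 7 lines: put bmm drzl blpz ksnkq uoyg iuc
Hunk 6: at line 1 remove [drzl,blpz] add [wyll,eerwv,cbmw] -> 8 lines: put bmm wyll eerwv cbmw ksnkq uoyg iuc
Final line 1: put

Answer: put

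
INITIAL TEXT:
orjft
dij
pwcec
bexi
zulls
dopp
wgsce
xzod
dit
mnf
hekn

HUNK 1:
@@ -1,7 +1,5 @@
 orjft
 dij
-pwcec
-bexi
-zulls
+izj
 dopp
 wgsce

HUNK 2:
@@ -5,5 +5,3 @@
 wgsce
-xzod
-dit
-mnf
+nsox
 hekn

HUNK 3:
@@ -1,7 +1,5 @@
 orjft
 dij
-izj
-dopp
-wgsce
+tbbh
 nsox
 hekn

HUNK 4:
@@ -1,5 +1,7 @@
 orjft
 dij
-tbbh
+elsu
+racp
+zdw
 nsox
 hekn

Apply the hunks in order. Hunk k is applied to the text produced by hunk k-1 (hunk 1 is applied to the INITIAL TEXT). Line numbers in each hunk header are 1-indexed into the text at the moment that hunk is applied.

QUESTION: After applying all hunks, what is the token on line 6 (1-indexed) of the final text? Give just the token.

Hunk 1: at line 1 remove [pwcec,bexi,zulls] add [izj] -> 9 lines: orjft dij izj dopp wgsce xzod dit mnf hekn
Hunk 2: at line 5 remove [xzod,dit,mnf] add [nsox] -> 7 lines: orjft dij izj dopp wgsce nsox hekn
Hunk 3: at line 1 remove [izj,dopp,wgsce] add [tbbh] -> 5 lines: orjft dij tbbh nsox hekn
Hunk 4: at line 1 remove [tbbh] add [elsu,racp,zdw] -> 7 lines: orjft dij elsu racp zdw nsox hekn
Final line 6: nsox

Answer: nsox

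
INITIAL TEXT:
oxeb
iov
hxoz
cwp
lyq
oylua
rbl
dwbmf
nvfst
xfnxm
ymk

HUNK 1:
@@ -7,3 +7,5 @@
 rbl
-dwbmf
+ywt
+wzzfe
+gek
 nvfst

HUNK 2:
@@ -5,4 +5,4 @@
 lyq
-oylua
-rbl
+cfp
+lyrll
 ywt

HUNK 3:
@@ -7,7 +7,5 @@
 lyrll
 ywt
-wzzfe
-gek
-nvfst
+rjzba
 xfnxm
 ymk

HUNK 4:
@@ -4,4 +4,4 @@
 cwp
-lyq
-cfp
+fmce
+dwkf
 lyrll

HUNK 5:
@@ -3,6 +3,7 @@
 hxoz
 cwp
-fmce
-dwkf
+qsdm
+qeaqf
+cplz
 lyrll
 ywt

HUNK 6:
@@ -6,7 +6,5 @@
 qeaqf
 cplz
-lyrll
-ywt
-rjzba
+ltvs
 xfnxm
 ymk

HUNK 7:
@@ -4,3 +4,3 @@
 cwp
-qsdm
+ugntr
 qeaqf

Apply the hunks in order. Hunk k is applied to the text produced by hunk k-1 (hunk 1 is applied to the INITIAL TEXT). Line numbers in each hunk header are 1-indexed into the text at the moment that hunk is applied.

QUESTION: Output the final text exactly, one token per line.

Answer: oxeb
iov
hxoz
cwp
ugntr
qeaqf
cplz
ltvs
xfnxm
ymk

Derivation:
Hunk 1: at line 7 remove [dwbmf] add [ywt,wzzfe,gek] -> 13 lines: oxeb iov hxoz cwp lyq oylua rbl ywt wzzfe gek nvfst xfnxm ymk
Hunk 2: at line 5 remove [oylua,rbl] add [cfp,lyrll] -> 13 lines: oxeb iov hxoz cwp lyq cfp lyrll ywt wzzfe gek nvfst xfnxm ymk
Hunk 3: at line 7 remove [wzzfe,gek,nvfst] add [rjzba] -> 11 lines: oxeb iov hxoz cwp lyq cfp lyrll ywt rjzba xfnxm ymk
Hunk 4: at line 4 remove [lyq,cfp] add [fmce,dwkf] -> 11 lines: oxeb iov hxoz cwp fmce dwkf lyrll ywt rjzba xfnxm ymk
Hunk 5: at line 3 remove [fmce,dwkf] add [qsdm,qeaqf,cplz] -> 12 lines: oxeb iov hxoz cwp qsdm qeaqf cplz lyrll ywt rjzba xfnxm ymk
Hunk 6: at line 6 remove [lyrll,ywt,rjzba] add [ltvs] -> 10 lines: oxeb iov hxoz cwp qsdm qeaqf cplz ltvs xfnxm ymk
Hunk 7: at line 4 remove [qsdm] add [ugntr] -> 10 lines: oxeb iov hxoz cwp ugntr qeaqf cplz ltvs xfnxm ymk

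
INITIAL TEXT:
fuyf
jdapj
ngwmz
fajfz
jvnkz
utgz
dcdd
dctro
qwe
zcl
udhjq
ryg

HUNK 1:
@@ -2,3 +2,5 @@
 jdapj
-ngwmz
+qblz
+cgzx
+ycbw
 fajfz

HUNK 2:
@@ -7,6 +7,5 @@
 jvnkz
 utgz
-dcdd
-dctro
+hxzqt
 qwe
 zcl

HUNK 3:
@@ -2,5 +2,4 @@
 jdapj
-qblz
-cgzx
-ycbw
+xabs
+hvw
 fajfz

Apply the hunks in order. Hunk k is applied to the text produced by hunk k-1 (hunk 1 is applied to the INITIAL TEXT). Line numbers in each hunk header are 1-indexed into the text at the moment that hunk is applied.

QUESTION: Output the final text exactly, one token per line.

Answer: fuyf
jdapj
xabs
hvw
fajfz
jvnkz
utgz
hxzqt
qwe
zcl
udhjq
ryg

Derivation:
Hunk 1: at line 2 remove [ngwmz] add [qblz,cgzx,ycbw] -> 14 lines: fuyf jdapj qblz cgzx ycbw fajfz jvnkz utgz dcdd dctro qwe zcl udhjq ryg
Hunk 2: at line 7 remove [dcdd,dctro] add [hxzqt] -> 13 lines: fuyf jdapj qblz cgzx ycbw fajfz jvnkz utgz hxzqt qwe zcl udhjq ryg
Hunk 3: at line 2 remove [qblz,cgzx,ycbw] add [xabs,hvw] -> 12 lines: fuyf jdapj xabs hvw fajfz jvnkz utgz hxzqt qwe zcl udhjq ryg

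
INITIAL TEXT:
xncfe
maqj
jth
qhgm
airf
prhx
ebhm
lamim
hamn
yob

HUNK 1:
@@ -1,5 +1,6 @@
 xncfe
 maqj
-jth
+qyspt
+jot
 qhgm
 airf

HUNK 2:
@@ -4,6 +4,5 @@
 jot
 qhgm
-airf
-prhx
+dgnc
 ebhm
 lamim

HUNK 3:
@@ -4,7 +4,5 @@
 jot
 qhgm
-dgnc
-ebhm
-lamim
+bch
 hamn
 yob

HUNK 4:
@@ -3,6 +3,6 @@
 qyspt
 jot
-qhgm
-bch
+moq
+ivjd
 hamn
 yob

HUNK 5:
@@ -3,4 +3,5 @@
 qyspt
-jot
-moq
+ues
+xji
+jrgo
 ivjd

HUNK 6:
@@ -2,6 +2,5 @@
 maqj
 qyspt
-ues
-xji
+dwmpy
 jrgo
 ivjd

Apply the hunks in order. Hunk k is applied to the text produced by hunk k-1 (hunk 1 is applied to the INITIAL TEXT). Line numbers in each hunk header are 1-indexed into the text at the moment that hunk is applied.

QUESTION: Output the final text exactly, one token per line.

Answer: xncfe
maqj
qyspt
dwmpy
jrgo
ivjd
hamn
yob

Derivation:
Hunk 1: at line 1 remove [jth] add [qyspt,jot] -> 11 lines: xncfe maqj qyspt jot qhgm airf prhx ebhm lamim hamn yob
Hunk 2: at line 4 remove [airf,prhx] add [dgnc] -> 10 lines: xncfe maqj qyspt jot qhgm dgnc ebhm lamim hamn yob
Hunk 3: at line 4 remove [dgnc,ebhm,lamim] add [bch] -> 8 lines: xncfe maqj qyspt jot qhgm bch hamn yob
Hunk 4: at line 3 remove [qhgm,bch] add [moq,ivjd] -> 8 lines: xncfe maqj qyspt jot moq ivjd hamn yob
Hunk 5: at line 3 remove [jot,moq] add [ues,xji,jrgo] -> 9 lines: xncfe maqj qyspt ues xji jrgo ivjd hamn yob
Hunk 6: at line 2 remove [ues,xji] add [dwmpy] -> 8 lines: xncfe maqj qyspt dwmpy jrgo ivjd hamn yob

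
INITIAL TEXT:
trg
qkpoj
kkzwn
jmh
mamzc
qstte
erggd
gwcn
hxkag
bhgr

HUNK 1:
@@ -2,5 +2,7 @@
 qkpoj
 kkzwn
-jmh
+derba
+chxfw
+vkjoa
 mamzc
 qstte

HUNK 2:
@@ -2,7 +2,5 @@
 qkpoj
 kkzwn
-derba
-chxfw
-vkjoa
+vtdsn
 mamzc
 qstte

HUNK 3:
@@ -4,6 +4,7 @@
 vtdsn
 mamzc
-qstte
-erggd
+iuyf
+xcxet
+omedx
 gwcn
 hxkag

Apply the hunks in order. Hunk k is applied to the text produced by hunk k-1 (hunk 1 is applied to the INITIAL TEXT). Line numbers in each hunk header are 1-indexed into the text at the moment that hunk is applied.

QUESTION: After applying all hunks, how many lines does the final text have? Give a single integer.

Answer: 11

Derivation:
Hunk 1: at line 2 remove [jmh] add [derba,chxfw,vkjoa] -> 12 lines: trg qkpoj kkzwn derba chxfw vkjoa mamzc qstte erggd gwcn hxkag bhgr
Hunk 2: at line 2 remove [derba,chxfw,vkjoa] add [vtdsn] -> 10 lines: trg qkpoj kkzwn vtdsn mamzc qstte erggd gwcn hxkag bhgr
Hunk 3: at line 4 remove [qstte,erggd] add [iuyf,xcxet,omedx] -> 11 lines: trg qkpoj kkzwn vtdsn mamzc iuyf xcxet omedx gwcn hxkag bhgr
Final line count: 11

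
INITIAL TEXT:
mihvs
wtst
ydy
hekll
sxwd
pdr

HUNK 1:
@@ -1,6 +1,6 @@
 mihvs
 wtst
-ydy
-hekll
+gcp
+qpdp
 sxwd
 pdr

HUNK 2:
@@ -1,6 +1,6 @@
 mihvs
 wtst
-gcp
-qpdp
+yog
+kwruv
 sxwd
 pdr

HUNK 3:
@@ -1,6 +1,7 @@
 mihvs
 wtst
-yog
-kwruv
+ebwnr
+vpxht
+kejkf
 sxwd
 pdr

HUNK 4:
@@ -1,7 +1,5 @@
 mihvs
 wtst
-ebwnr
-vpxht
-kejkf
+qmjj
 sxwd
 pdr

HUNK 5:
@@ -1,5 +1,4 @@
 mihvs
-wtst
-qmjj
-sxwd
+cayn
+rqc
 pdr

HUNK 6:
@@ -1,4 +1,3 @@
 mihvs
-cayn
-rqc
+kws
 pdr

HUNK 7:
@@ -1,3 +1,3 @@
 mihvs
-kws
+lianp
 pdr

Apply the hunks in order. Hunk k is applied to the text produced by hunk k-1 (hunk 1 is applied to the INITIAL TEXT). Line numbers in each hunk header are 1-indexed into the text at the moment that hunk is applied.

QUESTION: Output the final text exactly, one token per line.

Answer: mihvs
lianp
pdr

Derivation:
Hunk 1: at line 1 remove [ydy,hekll] add [gcp,qpdp] -> 6 lines: mihvs wtst gcp qpdp sxwd pdr
Hunk 2: at line 1 remove [gcp,qpdp] add [yog,kwruv] -> 6 lines: mihvs wtst yog kwruv sxwd pdr
Hunk 3: at line 1 remove [yog,kwruv] add [ebwnr,vpxht,kejkf] -> 7 lines: mihvs wtst ebwnr vpxht kejkf sxwd pdr
Hunk 4: at line 1 remove [ebwnr,vpxht,kejkf] add [qmjj] -> 5 lines: mihvs wtst qmjj sxwd pdr
Hunk 5: at line 1 remove [wtst,qmjj,sxwd] add [cayn,rqc] -> 4 lines: mihvs cayn rqc pdr
Hunk 6: at line 1 remove [cayn,rqc] add [kws] -> 3 lines: mihvs kws pdr
Hunk 7: at line 1 remove [kws] add [lianp] -> 3 lines: mihvs lianp pdr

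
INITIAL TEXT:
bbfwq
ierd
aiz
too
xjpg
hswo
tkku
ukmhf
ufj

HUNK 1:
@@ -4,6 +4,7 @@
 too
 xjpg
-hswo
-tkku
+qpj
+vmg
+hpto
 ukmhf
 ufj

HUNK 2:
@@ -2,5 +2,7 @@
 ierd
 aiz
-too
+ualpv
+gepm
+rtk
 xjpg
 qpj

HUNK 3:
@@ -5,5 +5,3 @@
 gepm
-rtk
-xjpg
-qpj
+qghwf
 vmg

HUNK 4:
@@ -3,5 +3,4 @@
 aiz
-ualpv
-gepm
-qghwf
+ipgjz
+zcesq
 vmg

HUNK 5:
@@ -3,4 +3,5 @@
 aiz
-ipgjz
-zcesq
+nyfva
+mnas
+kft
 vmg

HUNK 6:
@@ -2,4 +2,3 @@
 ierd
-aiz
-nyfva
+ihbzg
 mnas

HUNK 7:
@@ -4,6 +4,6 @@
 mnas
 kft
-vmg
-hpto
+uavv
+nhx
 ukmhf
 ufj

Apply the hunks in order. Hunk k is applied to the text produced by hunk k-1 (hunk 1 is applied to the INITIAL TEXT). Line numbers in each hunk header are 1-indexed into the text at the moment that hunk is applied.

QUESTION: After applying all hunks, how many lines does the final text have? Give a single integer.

Hunk 1: at line 4 remove [hswo,tkku] add [qpj,vmg,hpto] -> 10 lines: bbfwq ierd aiz too xjpg qpj vmg hpto ukmhf ufj
Hunk 2: at line 2 remove [too] add [ualpv,gepm,rtk] -> 12 lines: bbfwq ierd aiz ualpv gepm rtk xjpg qpj vmg hpto ukmhf ufj
Hunk 3: at line 5 remove [rtk,xjpg,qpj] add [qghwf] -> 10 lines: bbfwq ierd aiz ualpv gepm qghwf vmg hpto ukmhf ufj
Hunk 4: at line 3 remove [ualpv,gepm,qghwf] add [ipgjz,zcesq] -> 9 lines: bbfwq ierd aiz ipgjz zcesq vmg hpto ukmhf ufj
Hunk 5: at line 3 remove [ipgjz,zcesq] add [nyfva,mnas,kft] -> 10 lines: bbfwq ierd aiz nyfva mnas kft vmg hpto ukmhf ufj
Hunk 6: at line 2 remove [aiz,nyfva] add [ihbzg] -> 9 lines: bbfwq ierd ihbzg mnas kft vmg hpto ukmhf ufj
Hunk 7: at line 4 remove [vmg,hpto] add [uavv,nhx] -> 9 lines: bbfwq ierd ihbzg mnas kft uavv nhx ukmhf ufj
Final line count: 9

Answer: 9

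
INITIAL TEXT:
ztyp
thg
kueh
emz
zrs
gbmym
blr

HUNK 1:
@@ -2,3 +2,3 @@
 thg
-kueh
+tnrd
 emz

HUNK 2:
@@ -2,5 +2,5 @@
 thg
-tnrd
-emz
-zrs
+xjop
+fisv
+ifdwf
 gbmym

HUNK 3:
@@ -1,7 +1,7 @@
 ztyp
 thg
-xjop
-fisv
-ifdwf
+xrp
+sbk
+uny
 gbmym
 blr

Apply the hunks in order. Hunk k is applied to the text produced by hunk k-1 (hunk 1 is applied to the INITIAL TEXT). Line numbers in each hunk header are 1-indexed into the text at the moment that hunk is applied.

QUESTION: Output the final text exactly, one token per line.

Answer: ztyp
thg
xrp
sbk
uny
gbmym
blr

Derivation:
Hunk 1: at line 2 remove [kueh] add [tnrd] -> 7 lines: ztyp thg tnrd emz zrs gbmym blr
Hunk 2: at line 2 remove [tnrd,emz,zrs] add [xjop,fisv,ifdwf] -> 7 lines: ztyp thg xjop fisv ifdwf gbmym blr
Hunk 3: at line 1 remove [xjop,fisv,ifdwf] add [xrp,sbk,uny] -> 7 lines: ztyp thg xrp sbk uny gbmym blr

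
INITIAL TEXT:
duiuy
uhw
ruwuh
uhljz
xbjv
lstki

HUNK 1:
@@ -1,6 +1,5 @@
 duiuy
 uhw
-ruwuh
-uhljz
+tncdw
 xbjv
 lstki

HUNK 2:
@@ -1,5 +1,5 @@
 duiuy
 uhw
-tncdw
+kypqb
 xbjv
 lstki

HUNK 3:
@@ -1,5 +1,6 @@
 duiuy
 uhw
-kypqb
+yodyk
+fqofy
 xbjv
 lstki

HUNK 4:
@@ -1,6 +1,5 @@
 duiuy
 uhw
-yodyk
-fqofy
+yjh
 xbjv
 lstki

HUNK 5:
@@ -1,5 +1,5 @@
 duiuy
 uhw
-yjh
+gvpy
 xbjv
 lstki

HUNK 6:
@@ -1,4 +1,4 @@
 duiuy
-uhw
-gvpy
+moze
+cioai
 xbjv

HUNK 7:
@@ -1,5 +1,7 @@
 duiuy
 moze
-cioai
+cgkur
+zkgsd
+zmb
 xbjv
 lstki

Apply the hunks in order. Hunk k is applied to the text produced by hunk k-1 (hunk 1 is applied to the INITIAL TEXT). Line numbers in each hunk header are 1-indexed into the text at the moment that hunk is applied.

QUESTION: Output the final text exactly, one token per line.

Answer: duiuy
moze
cgkur
zkgsd
zmb
xbjv
lstki

Derivation:
Hunk 1: at line 1 remove [ruwuh,uhljz] add [tncdw] -> 5 lines: duiuy uhw tncdw xbjv lstki
Hunk 2: at line 1 remove [tncdw] add [kypqb] -> 5 lines: duiuy uhw kypqb xbjv lstki
Hunk 3: at line 1 remove [kypqb] add [yodyk,fqofy] -> 6 lines: duiuy uhw yodyk fqofy xbjv lstki
Hunk 4: at line 1 remove [yodyk,fqofy] add [yjh] -> 5 lines: duiuy uhw yjh xbjv lstki
Hunk 5: at line 1 remove [yjh] add [gvpy] -> 5 lines: duiuy uhw gvpy xbjv lstki
Hunk 6: at line 1 remove [uhw,gvpy] add [moze,cioai] -> 5 lines: duiuy moze cioai xbjv lstki
Hunk 7: at line 1 remove [cioai] add [cgkur,zkgsd,zmb] -> 7 lines: duiuy moze cgkur zkgsd zmb xbjv lstki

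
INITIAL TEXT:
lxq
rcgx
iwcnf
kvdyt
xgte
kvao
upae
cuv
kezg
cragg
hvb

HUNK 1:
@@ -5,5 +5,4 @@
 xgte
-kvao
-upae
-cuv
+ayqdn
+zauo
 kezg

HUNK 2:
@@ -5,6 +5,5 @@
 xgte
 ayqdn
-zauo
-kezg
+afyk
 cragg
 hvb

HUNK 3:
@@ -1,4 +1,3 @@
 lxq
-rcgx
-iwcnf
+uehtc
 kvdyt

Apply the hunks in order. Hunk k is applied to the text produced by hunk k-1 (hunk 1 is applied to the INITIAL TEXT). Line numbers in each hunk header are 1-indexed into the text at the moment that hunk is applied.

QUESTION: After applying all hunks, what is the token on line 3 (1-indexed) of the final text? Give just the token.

Answer: kvdyt

Derivation:
Hunk 1: at line 5 remove [kvao,upae,cuv] add [ayqdn,zauo] -> 10 lines: lxq rcgx iwcnf kvdyt xgte ayqdn zauo kezg cragg hvb
Hunk 2: at line 5 remove [zauo,kezg] add [afyk] -> 9 lines: lxq rcgx iwcnf kvdyt xgte ayqdn afyk cragg hvb
Hunk 3: at line 1 remove [rcgx,iwcnf] add [uehtc] -> 8 lines: lxq uehtc kvdyt xgte ayqdn afyk cragg hvb
Final line 3: kvdyt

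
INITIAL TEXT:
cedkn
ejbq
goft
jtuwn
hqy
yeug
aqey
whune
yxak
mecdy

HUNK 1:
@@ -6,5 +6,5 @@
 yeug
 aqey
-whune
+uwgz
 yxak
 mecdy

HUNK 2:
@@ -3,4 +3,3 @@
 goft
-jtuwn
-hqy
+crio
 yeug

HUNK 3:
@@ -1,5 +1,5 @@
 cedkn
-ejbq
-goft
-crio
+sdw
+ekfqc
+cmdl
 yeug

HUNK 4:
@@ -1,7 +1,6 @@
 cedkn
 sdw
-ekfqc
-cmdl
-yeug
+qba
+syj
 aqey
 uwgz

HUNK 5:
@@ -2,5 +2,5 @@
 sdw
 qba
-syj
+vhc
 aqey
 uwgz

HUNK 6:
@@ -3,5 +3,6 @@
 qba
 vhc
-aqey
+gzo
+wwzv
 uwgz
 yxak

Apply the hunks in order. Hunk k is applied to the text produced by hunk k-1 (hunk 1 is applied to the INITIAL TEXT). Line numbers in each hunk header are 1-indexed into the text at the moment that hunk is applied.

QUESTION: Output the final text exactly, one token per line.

Hunk 1: at line 6 remove [whune] add [uwgz] -> 10 lines: cedkn ejbq goft jtuwn hqy yeug aqey uwgz yxak mecdy
Hunk 2: at line 3 remove [jtuwn,hqy] add [crio] -> 9 lines: cedkn ejbq goft crio yeug aqey uwgz yxak mecdy
Hunk 3: at line 1 remove [ejbq,goft,crio] add [sdw,ekfqc,cmdl] -> 9 lines: cedkn sdw ekfqc cmdl yeug aqey uwgz yxak mecdy
Hunk 4: at line 1 remove [ekfqc,cmdl,yeug] add [qba,syj] -> 8 lines: cedkn sdw qba syj aqey uwgz yxak mecdy
Hunk 5: at line 2 remove [syj] add [vhc] -> 8 lines: cedkn sdw qba vhc aqey uwgz yxak mecdy
Hunk 6: at line 3 remove [aqey] add [gzo,wwzv] -> 9 lines: cedkn sdw qba vhc gzo wwzv uwgz yxak mecdy

Answer: cedkn
sdw
qba
vhc
gzo
wwzv
uwgz
yxak
mecdy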